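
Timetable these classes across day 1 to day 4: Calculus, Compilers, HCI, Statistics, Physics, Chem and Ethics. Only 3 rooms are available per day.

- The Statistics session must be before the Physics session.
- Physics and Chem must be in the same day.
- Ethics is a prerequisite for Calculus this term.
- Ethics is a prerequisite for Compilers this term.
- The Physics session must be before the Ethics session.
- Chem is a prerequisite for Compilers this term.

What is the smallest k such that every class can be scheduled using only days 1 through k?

The precedence chain requires at least 4 distinct days.
With at most 3 per day and 7 classes, at least 3 days are needed.
4 works (last occupied day: day 4): for example Physics in day 2; HCI in day 1; Compilers in day 4; Ethics in day 3; Chem in day 2; Calculus in day 4; Statistics in day 1.

4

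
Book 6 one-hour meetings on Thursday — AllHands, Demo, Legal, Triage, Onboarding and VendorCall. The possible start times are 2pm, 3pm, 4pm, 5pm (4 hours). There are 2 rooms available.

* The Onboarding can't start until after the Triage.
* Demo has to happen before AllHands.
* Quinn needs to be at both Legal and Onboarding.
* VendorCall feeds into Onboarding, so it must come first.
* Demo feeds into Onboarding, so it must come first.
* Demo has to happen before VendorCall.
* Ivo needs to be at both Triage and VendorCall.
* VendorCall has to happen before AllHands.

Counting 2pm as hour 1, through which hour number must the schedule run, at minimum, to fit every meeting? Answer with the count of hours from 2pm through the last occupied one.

The precedence chain requires at least 3 distinct hours.
With at most 2 per hour and 6 meetings, at least 3 hours are needed.
3 works (last occupied hour: 4pm): for example Onboarding in 4pm; Triage in 2pm; Demo in 2pm; AllHands in 4pm; Legal in 3pm; VendorCall in 3pm.

3 hours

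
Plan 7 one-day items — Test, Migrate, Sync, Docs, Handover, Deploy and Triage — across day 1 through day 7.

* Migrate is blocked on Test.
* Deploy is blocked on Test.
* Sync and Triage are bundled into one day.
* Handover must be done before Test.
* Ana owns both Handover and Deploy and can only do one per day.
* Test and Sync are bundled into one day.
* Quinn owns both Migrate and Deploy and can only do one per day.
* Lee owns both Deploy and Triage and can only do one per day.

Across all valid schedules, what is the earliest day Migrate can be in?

Precedence pushes Migrate to at least day 3.
Migrate at day 3 is achievable: Migrate in day 3; Handover in day 1; Test in day 2; Deploy in day 4; Triage in day 2; Sync in day 2; Docs in day 1.

day 3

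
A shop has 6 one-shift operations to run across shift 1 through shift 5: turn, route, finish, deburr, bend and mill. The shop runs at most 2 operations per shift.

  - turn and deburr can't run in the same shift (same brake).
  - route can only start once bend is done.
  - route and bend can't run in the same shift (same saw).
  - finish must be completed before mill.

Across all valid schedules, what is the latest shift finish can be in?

Downstream work caps finish at shift 4.
finish at shift 4 is achievable: route -> shift 2; bend -> shift 1; turn -> shift 1; deburr -> shift 2; finish -> shift 4; mill -> shift 5.

shift 4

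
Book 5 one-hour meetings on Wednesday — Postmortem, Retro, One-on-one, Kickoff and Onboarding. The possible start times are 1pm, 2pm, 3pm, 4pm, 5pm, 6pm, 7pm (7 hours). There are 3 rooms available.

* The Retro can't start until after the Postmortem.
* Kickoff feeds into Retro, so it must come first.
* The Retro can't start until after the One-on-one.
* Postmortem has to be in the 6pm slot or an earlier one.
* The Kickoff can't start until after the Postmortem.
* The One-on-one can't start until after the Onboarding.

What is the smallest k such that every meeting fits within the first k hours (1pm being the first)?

The precedence chain requires at least 3 distinct hours.
With at most 3 per hour and 5 meetings, at least 2 hours are needed.
3 works (last occupied hour: 3pm): for example One-on-one=2pm, Onboarding=1pm, Postmortem=1pm, Retro=3pm, Kickoff=2pm.

3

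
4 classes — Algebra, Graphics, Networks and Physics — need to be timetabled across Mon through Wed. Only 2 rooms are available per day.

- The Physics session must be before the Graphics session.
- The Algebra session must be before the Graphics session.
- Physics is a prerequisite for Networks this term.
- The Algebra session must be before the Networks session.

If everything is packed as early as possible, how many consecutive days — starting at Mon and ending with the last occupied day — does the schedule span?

2

The precedence chain requires at least 2 distinct days.
With at most 2 per day and 4 classes, at least 2 days are needed.
2 works (last occupied day: Tue): for example Networks -> Tue, Physics -> Mon, Algebra -> Mon, Graphics -> Tue.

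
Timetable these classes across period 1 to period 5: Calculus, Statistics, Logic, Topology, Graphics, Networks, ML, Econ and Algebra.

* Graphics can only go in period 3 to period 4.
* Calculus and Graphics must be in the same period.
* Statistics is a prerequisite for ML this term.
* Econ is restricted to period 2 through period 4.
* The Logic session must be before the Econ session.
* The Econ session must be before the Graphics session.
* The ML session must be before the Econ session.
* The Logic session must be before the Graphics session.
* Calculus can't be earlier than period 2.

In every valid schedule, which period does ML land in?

period 2

Precedence pushes ML to at least period 2; downstream work caps ML at period 2.
So ML is pinned to period 2.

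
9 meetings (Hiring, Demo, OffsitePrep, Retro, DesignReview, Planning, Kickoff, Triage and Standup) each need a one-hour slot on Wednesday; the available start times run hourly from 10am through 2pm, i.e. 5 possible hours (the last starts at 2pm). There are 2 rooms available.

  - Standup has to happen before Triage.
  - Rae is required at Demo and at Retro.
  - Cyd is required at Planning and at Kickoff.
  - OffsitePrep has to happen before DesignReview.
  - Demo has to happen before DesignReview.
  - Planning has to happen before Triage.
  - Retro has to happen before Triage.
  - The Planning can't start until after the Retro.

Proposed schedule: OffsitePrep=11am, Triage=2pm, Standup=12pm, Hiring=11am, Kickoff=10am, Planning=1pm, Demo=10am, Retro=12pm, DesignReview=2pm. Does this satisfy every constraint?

OffsitePrep has to happen before DesignReview — holds.
Retro has to happen before Triage — holds.
Demo has to happen before DesignReview — holds.
Cyd is required at Planning and at Kickoff — holds.
There are 2 rooms available — holds.
Standup has to happen before Triage — holds.
Rae is required at Demo and at Retro — holds.
Planning has to happen before Triage — holds.
The Planning can't start until after the Retro — holds.

Yes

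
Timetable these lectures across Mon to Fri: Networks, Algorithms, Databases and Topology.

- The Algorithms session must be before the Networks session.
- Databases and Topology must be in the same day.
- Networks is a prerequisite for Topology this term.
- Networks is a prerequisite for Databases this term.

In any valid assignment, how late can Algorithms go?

Wed

Downstream work caps Algorithms at Wed.
Algorithms at Wed is achievable: Algorithms=Wed, Topology=Fri, Networks=Thu, Databases=Fri.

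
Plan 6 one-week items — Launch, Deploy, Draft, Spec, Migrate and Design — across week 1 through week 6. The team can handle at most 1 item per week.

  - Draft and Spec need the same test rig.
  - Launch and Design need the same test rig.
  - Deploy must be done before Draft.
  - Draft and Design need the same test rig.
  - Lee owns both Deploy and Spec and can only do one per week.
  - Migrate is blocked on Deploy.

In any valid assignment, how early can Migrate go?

week 2

Precedence pushes Migrate to at least week 2.
Migrate at week 2 is achievable: Migrate in week 2; Launch in week 4; Design in week 6; Deploy in week 1; Spec in week 5; Draft in week 3.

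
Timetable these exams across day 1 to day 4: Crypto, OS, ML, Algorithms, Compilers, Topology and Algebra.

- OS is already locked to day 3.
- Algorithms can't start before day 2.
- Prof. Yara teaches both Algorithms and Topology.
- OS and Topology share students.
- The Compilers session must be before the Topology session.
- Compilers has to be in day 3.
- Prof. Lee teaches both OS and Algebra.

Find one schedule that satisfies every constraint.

Topology -> day 4, ML -> day 1, Crypto -> day 1, Algebra -> day 1, OS -> day 3, Algorithms -> day 2, Compilers -> day 3

Checking: Compilers(day 3) before Topology(day 4); OS(day 3) != Algebra(day 1); OS(day 3) != Topology(day 4); Algorithms(day 2) != Topology(day 4); OS=day 3 in [day 3,day 3]; Algorithms=day 2 in [day 2,day 4]; Compilers=day 3 in [day 3,day 3].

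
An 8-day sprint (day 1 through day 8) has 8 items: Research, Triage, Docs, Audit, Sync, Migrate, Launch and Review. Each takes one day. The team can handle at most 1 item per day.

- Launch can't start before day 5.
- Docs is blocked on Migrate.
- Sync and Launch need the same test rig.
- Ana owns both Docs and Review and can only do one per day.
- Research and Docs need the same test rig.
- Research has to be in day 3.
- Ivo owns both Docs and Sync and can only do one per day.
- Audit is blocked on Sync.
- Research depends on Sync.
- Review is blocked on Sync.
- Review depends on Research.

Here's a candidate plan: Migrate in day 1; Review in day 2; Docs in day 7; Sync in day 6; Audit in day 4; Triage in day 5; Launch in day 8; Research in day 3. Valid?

Invalid. Review is blocked on Sync.

Docs is blocked on Migrate — holds.
Research depends on Sync — violated.
Review is blocked on Sync — violated.
Audit is blocked on Sync — violated.
Sync and Launch need the same test rig — holds.
Research has to be in day 3 — holds.
The team can handle at most 1 item per day — holds.
Review depends on Research — violated.
Launch can't start before day 5 — holds.
Ivo owns both Docs and Sync and can only do one per day — holds.
Research and Docs need the same test rig — holds.
Ana owns both Docs and Review and can only do one per day — holds.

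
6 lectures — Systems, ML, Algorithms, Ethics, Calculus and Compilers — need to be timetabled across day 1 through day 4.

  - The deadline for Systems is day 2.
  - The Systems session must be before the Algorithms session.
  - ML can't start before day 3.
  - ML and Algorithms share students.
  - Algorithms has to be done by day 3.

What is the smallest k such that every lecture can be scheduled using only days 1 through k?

The precedence chain requires at least 2 distinct days.
ML can't be placed before day 3, so the schedule must run through at least day 3.
3 works (last occupied day: day 3): for example ML=day 3; Compilers=day 1; Calculus=day 1; Ethics=day 1; Algorithms=day 2; Systems=day 1.

3 days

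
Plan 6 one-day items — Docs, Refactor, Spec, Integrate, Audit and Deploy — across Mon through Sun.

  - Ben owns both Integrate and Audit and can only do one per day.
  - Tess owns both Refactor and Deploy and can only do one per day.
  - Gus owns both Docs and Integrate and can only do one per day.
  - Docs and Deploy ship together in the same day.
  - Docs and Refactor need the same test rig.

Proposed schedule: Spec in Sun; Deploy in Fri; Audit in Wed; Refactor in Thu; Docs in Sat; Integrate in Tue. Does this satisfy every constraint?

Tess owns both Refactor and Deploy and can only do one per day — holds.
Docs and Refactor need the same test rig — holds.
Docs and Deploy ship together in the same day — violated.
Ben owns both Integrate and Audit and can only do one per day — holds.
Gus owns both Docs and Integrate and can only do one per day — holds.

Invalid. Docs and Deploy ship together in the same day.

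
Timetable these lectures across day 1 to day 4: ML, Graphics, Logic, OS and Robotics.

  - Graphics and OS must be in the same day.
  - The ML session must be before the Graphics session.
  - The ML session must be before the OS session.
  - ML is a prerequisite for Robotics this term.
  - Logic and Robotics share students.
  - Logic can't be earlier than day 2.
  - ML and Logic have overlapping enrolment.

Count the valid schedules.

Splitting on ML: it can be day 1 (18), day 2 (4), day 3 (1). Listing each branch's schedules as (Graphics, Logic, OS, Robotics) by day number:
ML=day 1: (2,2,2,3) (2,2,2,4) (2,3,2,2) (2,3,2,4) (2,4,2,2) (2,4,2,3) (3,2,3,3) (3,2,3,4) (3,3,3,2) (3,3,3,4) (3,4,3,2) (3,4,3,3) (4,2,4,3) (4,2,4,4) (4,3,4,2) (4,3,4,4) (4,4,4,2) (4,4,4,3) — 18.
ML=day 2: (3,3,3,4) (3,4,3,3) (4,3,4,4) (4,4,4,3) — 4.
ML=day 3: (4,2,4,4) — 1.
Summing: 18 + 4 + 1 = 23.

23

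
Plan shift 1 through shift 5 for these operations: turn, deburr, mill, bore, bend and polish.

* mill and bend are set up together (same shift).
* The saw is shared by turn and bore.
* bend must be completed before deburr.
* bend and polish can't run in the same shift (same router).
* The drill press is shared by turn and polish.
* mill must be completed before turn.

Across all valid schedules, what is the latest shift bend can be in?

shift 4

Downstream work caps bend at shift 4.
bend at shift 4 is achievable: bend -> shift 4, mill -> shift 4, bore -> shift 1, deburr -> shift 5, turn -> shift 5, polish -> shift 1.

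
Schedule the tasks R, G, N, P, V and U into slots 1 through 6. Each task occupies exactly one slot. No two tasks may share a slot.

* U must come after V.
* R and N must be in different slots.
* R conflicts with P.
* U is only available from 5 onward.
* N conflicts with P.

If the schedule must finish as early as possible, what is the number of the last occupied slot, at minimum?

slot 6

The precedence chain requires at least 2 distinct slots.
With at most 1 per slot and 6 tasks, at least 6 slots are needed.
U can't be placed before 5, so the schedule must run through at least slot 5.
6 works (last occupied slot: 6): for example N=4; G=3; R=2; V=1; P=6; U=5.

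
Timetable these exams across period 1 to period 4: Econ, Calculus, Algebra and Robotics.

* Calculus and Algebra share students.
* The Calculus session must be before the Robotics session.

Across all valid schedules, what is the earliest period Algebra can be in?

Algebra at period 1 is achievable: Calculus -> period 2; Econ -> period 1; Algebra -> period 1; Robotics -> period 3.

period 1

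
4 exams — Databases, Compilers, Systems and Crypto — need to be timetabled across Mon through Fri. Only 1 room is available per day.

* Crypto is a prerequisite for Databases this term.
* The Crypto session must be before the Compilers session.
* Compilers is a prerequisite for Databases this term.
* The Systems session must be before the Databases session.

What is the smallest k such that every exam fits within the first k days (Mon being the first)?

The precedence chain requires at least 3 distinct days.
With at most 1 per day and 4 exams, at least 4 days are needed.
4 works (last occupied day: Thu): for example Systems in Wed, Compilers in Tue, Crypto in Mon, Databases in Thu.

4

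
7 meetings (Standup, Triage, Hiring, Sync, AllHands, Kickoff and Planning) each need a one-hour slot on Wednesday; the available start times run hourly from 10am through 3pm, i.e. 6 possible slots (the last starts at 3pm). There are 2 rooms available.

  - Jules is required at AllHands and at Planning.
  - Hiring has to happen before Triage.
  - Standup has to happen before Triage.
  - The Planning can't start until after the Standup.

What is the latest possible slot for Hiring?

Downstream work caps Hiring at 2pm.
Hiring at 2pm is achievable: Triage in 3pm; AllHands in 12pm; Planning in 11am; Sync in 10am; Standup in 10am; Kickoff in 11am; Hiring in 2pm.

2pm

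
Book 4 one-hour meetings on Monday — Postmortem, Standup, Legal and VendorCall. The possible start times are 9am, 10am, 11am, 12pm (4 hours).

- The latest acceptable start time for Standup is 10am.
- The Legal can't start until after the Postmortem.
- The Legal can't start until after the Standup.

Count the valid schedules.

44

Splitting on Postmortem: it can be 9am (20), 10am (16), 11am (8). Listing each branch's schedules as (Standup, Legal, VendorCall):
Postmortem=9am: (9am,10am,9am) (9am,10am,10am) (9am,10am,11am) (9am,10am,12pm) (9am,11am,9am) (9am,11am,10am) (9am,11am,11am) (9am,11am,12pm) (9am,12pm,9am) (9am,12pm,10am) (9am,12pm,11am) (9am,12pm,12pm) (10am,11am,9am) (10am,11am,10am) (10am,11am,11am) (10am,11am,12pm) (10am,12pm,9am) (10am,12pm,10am) (10am,12pm,11am) (10am,12pm,12pm) — 20.
Postmortem=10am: (9am,11am,9am) (9am,11am,10am) (9am,11am,11am) (9am,11am,12pm) (9am,12pm,9am) (9am,12pm,10am) (9am,12pm,11am) (9am,12pm,12pm) (10am,11am,9am) (10am,11am,10am) (10am,11am,11am) (10am,11am,12pm) (10am,12pm,9am) (10am,12pm,10am) (10am,12pm,11am) (10am,12pm,12pm) — 16.
Postmortem=11am: (9am,12pm,9am) (9am,12pm,10am) (9am,12pm,11am) (9am,12pm,12pm) (10am,12pm,9am) (10am,12pm,10am) (10am,12pm,11am) (10am,12pm,12pm) — 8.
Summing: 20 + 16 + 8 = 44.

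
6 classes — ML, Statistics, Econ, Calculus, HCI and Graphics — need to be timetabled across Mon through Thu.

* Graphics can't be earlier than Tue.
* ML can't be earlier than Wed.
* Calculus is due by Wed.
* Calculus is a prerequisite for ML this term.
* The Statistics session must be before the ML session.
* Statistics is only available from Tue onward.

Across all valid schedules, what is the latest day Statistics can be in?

Wed

Statistics is available from Tue; downstream work caps Statistics at Wed.
Statistics at Wed is achievable: HCI=Mon; Calculus=Mon; ML=Thu; Graphics=Tue; Statistics=Wed; Econ=Mon.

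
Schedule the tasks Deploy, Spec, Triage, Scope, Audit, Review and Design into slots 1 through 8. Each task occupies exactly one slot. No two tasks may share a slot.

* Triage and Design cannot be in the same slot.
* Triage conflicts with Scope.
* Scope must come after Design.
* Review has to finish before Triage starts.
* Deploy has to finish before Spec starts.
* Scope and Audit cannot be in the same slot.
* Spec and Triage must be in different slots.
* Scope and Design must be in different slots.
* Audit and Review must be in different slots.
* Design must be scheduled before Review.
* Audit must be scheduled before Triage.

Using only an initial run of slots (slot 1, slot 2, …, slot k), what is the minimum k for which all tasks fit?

7 slots

The precedence chain requires at least 3 distinct slots.
With at most 1 per slot and 7 tasks, at least 7 slots are needed.
7 works (last occupied slot: 7): for example Scope in 7; Triage in 4; Review in 2; Spec in 6; Design in 1; Audit in 3; Deploy in 5.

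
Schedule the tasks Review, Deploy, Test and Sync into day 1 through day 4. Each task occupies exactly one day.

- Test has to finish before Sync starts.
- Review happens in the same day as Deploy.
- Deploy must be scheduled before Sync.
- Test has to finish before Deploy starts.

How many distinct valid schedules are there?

Enumerating: Review -> day 2; Sync -> day 3; Test -> day 1; Deploy -> day 2 | Test=day 1; Review=day 2; Deploy=day 2; Sync=day 4 | Review in day 3, Deploy in day 3, Test in day 1, Sync in day 4 | Deploy=day 3, Review=day 3, Test=day 2, Sync=day 4.

4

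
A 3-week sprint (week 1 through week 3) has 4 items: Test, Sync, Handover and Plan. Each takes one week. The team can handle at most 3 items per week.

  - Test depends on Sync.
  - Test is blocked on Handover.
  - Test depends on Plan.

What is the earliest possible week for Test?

week 2

Precedence pushes Test to at least week 2.
Test at week 2 is achievable: Handover in week 1, Test in week 2, Plan in week 1, Sync in week 1.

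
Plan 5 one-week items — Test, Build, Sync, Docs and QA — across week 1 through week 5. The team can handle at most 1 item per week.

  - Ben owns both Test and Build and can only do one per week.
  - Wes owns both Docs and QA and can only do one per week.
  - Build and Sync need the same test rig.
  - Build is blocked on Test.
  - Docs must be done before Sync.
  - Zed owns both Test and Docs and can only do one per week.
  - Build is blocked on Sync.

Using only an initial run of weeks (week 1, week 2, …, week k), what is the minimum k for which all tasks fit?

5

The precedence chain requires at least 3 distinct weeks.
With at most 1 per week and 5 tasks, at least 5 weeks are needed.
5 works (last occupied week: week 5): for example Test in week 3; Docs in week 1; Sync in week 2; Build in week 4; QA in week 5.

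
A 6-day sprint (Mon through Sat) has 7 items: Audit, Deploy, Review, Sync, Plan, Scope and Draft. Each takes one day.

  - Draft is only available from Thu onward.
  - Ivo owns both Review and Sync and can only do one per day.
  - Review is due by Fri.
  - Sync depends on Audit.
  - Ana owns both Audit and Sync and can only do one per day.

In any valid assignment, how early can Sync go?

Tue

Precedence pushes Sync to at least Tue.
Sync at Tue is achievable: Sync in Tue; Scope in Mon; Plan in Mon; Review in Mon; Deploy in Mon; Audit in Mon; Draft in Thu.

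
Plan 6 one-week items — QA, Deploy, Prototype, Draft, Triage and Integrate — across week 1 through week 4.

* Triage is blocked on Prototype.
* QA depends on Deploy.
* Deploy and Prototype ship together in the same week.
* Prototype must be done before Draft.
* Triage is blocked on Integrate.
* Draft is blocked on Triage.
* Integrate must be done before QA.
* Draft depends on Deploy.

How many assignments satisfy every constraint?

Splitting on QA: it can be week 2 (3), week 3 (6), week 4 (6). Listing each branch's schedules as (Deploy, Prototype, Draft, Triage, Integrate) by week number:
QA=week 2: (1,1,3,2,1) (1,1,4,2,1) (1,1,4,3,1) — 3.
QA=week 3: (1,1,3,2,1) (1,1,4,2,1) (1,1,4,3,1) (1,1,4,3,2) (2,2,4,3,1) (2,2,4,3,2) — 6.
QA=week 4: (1,1,3,2,1) (1,1,4,2,1) (1,1,4,3,1) (1,1,4,3,2) (2,2,4,3,1) (2,2,4,3,2) — 6.
Summing: 3 + 6 + 6 = 15.

15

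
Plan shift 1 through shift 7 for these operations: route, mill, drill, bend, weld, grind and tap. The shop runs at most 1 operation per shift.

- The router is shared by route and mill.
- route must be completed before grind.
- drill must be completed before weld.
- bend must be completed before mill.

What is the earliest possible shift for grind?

shift 2

Precedence pushes grind to at least shift 2.
grind at shift 2 is achievable: grind in shift 2; tap in shift 7; route in shift 1; mill in shift 4; drill in shift 5; weld in shift 6; bend in shift 3.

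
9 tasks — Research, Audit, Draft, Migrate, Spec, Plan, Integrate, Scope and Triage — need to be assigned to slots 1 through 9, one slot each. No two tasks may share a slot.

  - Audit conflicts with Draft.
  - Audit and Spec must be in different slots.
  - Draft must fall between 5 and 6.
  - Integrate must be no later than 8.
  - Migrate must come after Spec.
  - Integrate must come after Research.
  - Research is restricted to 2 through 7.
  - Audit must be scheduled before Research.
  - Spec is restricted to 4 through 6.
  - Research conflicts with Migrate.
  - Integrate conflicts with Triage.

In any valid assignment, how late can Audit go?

6

Downstream work caps Audit at 6.
Audit at 6 is achievable: Spec=4, Research=7, Triage=3, Scope=2, Migrate=9, Audit=6, Integrate=8, Plan=1, Draft=5.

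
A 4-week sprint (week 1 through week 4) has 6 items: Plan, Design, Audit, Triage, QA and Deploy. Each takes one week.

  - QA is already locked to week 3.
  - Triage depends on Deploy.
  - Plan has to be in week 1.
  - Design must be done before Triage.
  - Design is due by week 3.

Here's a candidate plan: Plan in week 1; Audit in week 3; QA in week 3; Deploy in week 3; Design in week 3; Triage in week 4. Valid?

Yes

Design is due by week 3 — holds.
Design must be done before Triage — holds.
Triage depends on Deploy — holds.
QA is already locked to week 3 — holds.
Plan has to be in week 1 — holds.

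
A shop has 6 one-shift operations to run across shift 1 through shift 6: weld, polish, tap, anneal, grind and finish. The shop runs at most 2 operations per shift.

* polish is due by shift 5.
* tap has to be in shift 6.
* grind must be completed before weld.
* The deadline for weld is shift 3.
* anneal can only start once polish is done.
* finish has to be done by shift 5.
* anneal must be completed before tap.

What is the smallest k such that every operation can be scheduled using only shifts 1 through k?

6

The precedence chain requires at least 3 distinct shifts.
With at most 2 per shift and 6 operations, at least 3 shifts are needed.
tap can't be placed before shift 6, so the schedule must run through at least shift 6.
6 works (last occupied shift: shift 6): for example grind=shift 1, weld=shift 2, finish=shift 2, tap=shift 6, polish=shift 1, anneal=shift 3.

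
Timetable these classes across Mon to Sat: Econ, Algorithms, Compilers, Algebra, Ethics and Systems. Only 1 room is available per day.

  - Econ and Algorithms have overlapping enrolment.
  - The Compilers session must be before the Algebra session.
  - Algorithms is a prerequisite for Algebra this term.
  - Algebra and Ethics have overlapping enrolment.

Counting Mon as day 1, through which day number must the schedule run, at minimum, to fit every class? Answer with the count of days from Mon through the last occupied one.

6

The precedence chain requires at least 2 distinct days.
With at most 1 per day and 6 classes, at least 6 days are needed.
6 works (last occupied day: Sat): for example Systems -> Sat, Algorithms -> Mon, Algebra -> Wed, Ethics -> Fri, Compilers -> Tue, Econ -> Thu.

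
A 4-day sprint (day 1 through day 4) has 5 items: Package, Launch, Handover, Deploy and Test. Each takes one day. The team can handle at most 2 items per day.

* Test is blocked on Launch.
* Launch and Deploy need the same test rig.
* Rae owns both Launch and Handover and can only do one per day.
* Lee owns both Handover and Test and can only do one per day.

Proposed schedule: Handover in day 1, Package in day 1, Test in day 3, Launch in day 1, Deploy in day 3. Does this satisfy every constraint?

Test is blocked on Launch — holds.
Rae owns both Launch and Handover and can only do one per day — violated.
The team can handle at most 2 items per day — violated.
Launch and Deploy need the same test rig — holds.
Lee owns both Handover and Test and can only do one per day — holds.

No — it violates: Rae owns both Launch and Handover and can only do one per day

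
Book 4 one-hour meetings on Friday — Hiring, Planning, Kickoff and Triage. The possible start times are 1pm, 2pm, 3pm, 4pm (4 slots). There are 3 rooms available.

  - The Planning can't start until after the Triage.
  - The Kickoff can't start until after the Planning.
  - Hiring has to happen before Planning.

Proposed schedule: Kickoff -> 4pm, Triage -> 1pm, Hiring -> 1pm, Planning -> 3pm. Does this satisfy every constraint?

Yes, all constraints hold

The Kickoff can't start until after the Planning — holds.
There are 3 rooms available — holds.
Hiring has to happen before Planning — holds.
The Planning can't start until after the Triage — holds.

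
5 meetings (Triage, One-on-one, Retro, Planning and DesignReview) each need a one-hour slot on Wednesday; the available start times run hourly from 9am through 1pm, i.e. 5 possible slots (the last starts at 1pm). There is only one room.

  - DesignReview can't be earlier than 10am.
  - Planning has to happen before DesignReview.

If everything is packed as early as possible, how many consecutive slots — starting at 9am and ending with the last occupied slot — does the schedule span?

5 slots

The precedence chain requires at least 2 distinct slots.
With at most 1 per slot and 5 meetings, at least 5 slots are needed.
5 works (last occupied slot: 1pm): for example Retro -> 1pm; One-on-one -> 12pm; Triage -> 11am; Planning -> 9am; DesignReview -> 10am.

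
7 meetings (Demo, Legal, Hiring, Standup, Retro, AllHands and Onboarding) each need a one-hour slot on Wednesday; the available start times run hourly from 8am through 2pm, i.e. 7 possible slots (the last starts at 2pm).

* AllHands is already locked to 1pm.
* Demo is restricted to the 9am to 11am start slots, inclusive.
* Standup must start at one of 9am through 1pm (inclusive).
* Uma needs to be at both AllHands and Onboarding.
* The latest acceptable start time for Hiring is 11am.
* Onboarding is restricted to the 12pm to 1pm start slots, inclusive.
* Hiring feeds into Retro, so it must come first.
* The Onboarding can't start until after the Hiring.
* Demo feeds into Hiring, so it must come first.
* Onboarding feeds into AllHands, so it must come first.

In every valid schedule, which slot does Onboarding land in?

Onboarding's window is 12pm–1pm.
AllHands is fixed at 1pm, and Onboarding can't share a slot with AllHands.
So Onboarding must be 12pm.

12pm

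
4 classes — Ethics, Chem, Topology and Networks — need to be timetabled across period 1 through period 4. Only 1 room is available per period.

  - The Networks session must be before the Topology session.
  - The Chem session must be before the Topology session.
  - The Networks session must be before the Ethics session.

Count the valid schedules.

Splitting on Ethics: it can be period 2 (1), period 3 (2), period 4 (2). Listing each branch's schedules as (Chem, Topology, Networks) by period number:
Ethics=period 2: (3,4,1) — 1.
Ethics=period 3: (1,4,2) (2,4,1) — 2.
Ethics=period 4: (1,3,2) (2,3,1) — 2.
Summing: 1 + 2 + 2 = 5.

5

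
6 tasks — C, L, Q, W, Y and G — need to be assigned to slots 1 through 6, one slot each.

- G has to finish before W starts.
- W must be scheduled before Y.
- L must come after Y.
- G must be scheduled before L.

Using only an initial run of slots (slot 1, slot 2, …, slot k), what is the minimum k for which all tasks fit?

The precedence chain requires at least 4 distinct slots.
4 works (last occupied slot: 4): for example L -> 4, Q -> 1, Y -> 3, C -> 1, W -> 2, G -> 1.

4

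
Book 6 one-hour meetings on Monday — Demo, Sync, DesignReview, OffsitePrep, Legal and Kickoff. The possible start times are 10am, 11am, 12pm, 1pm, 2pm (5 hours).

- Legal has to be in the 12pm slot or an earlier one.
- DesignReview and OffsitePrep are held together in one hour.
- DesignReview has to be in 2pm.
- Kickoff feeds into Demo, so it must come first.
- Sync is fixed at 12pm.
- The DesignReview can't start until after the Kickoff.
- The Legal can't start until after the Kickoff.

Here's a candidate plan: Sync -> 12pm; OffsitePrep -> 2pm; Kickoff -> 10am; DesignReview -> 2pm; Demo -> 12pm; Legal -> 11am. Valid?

Yes

Kickoff feeds into Demo, so it must come first — holds.
Sync is fixed at 12pm — holds.
Legal has to be in the 12pm slot or an earlier one — holds.
DesignReview has to be in 2pm — holds.
DesignReview and OffsitePrep are held together in one hour — holds.
The Legal can't start until after the Kickoff — holds.
The DesignReview can't start until after the Kickoff — holds.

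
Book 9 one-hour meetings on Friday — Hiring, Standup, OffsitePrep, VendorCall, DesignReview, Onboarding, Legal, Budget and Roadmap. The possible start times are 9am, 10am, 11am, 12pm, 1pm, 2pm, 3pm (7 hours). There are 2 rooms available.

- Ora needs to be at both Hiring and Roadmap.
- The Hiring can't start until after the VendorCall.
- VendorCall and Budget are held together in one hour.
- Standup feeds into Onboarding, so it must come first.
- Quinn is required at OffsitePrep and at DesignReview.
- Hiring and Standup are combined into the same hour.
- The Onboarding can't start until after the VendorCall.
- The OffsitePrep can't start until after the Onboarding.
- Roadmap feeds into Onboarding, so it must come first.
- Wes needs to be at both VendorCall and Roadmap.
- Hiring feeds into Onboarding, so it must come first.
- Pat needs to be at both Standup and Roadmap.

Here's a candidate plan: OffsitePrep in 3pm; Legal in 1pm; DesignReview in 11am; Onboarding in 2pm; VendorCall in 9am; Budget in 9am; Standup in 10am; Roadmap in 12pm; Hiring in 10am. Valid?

Valid

The Onboarding can't start until after the VendorCall — holds.
The Hiring can't start until after the VendorCall — holds.
There are 2 rooms available — holds.
Ora needs to be at both Hiring and Roadmap — holds.
Roadmap feeds into Onboarding, so it must come first — holds.
Hiring feeds into Onboarding, so it must come first — holds.
The OffsitePrep can't start until after the Onboarding — holds.
VendorCall and Budget are held together in one hour — holds.
Hiring and Standup are combined into the same hour — holds.
Quinn is required at OffsitePrep and at DesignReview — holds.
Wes needs to be at both VendorCall and Roadmap — holds.
Pat needs to be at both Standup and Roadmap — holds.
Standup feeds into Onboarding, so it must come first — holds.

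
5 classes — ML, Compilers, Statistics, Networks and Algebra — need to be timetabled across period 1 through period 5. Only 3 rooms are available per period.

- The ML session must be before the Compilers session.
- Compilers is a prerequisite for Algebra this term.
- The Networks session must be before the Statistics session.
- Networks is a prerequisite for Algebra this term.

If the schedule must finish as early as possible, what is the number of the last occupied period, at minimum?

The precedence chain requires at least 3 distinct periods.
With at most 3 per period and 5 classes, at least 2 periods are needed.
3 works (last occupied period: period 3): for example Statistics in period 2, Networks in period 1, Algebra in period 3, Compilers in period 2, ML in period 1.

3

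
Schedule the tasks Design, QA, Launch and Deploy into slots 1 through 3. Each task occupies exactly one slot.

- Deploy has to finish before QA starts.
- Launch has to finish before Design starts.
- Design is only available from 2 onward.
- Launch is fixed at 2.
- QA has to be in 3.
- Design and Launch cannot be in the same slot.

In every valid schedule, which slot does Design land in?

3

Design's window is 2–3.
Launch is fixed at 2, and Design can't share a slot with Launch.
So Design must be 3.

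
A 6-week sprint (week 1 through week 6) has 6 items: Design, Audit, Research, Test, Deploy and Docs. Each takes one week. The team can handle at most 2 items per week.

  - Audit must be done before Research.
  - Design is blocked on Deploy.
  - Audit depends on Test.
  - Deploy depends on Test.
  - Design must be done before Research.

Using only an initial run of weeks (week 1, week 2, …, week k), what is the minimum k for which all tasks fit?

The precedence chain requires at least 4 distinct weeks.
With at most 2 per week and 6 tasks, at least 3 weeks are needed.
4 works (last occupied week: week 4): for example Audit -> week 2, Test -> week 1, Docs -> week 1, Design -> week 3, Research -> week 4, Deploy -> week 2.

4 weeks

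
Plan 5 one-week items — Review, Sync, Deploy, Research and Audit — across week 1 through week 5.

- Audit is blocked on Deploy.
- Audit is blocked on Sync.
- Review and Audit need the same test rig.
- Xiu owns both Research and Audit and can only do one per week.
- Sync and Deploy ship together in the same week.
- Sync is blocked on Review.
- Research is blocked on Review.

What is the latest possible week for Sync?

Precedence pushes Sync to at least week 2; downstream work caps Sync at week 4.
Sync at week 4 is achievable: Deploy=week 4, Audit=week 5, Research=week 2, Review=week 1, Sync=week 4.

week 4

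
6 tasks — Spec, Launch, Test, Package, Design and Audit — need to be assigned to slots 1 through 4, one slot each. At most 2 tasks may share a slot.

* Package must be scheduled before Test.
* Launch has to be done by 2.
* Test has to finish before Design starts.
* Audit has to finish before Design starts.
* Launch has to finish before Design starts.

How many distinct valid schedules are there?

42

Splitting on Spec: it can be 1 (7), 2 (7), 3 (12), 4 (16). Listing each branch's schedules as (Launch, Test, Package, Design, Audit):
Spec=1: (1,3,2,4,2) (1,3,2,4,3) (2,2,1,4,3) (2,3,1,4,2) (2,3,1,4,3) (2,3,2,4,1) (2,3,2,4,3) — 7.
Spec=2: (1,2,1,4,3) (1,3,1,4,2) (1,3,1,4,3) (1,3,2,4,1) (1,3,2,4,3) (2,3,1,4,1) (2,3,1,4,3) — 7.
Spec=3: (1,2,1,3,2) (1,2,1,4,2) (1,2,1,4,3) (1,3,1,4,2) (1,3,2,4,1) (1,3,2,4,2) (2,2,1,3,1) (2,2,1,4,1) (2,2,1,4,3) (2,3,1,4,1) (2,3,1,4,2) (2,3,2,4,1) — 12.
Spec=4: (1,2,1,3,2) (1,2,1,4,2) (1,2,1,4,3) (1,3,1,4,2) (1,3,1,4,3) (1,3,2,4,1) (1,3,2,4,2) (1,3,2,4,3) (2,2,1,3,1) (2,2,1,4,1) (2,2,1,4,3) (2,3,1,4,1) (2,3,1,4,2) (2,3,1,4,3) (2,3,2,4,1) (2,3,2,4,3) — 16.
Summing: 7 + 7 + 12 + 16 = 42.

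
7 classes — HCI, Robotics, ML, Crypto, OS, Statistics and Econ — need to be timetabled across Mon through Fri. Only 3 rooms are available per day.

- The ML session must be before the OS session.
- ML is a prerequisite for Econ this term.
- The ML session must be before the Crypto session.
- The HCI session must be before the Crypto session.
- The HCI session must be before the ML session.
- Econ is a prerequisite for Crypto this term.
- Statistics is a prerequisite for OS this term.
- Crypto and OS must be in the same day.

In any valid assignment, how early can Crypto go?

Thu

Precedence pushes Crypto to at least Thu.
Crypto at Thu is achievable: Crypto in Thu; OS in Thu; HCI in Mon; Statistics in Mon; Econ in Wed; Robotics in Mon; ML in Tue.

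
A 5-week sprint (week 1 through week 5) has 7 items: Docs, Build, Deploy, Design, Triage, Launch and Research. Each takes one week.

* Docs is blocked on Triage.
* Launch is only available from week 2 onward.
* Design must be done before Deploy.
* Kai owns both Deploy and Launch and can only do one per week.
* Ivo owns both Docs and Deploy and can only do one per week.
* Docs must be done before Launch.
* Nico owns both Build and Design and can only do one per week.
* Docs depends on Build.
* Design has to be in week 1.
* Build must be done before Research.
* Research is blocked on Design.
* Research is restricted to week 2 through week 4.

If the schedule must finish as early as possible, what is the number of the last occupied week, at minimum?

4

The precedence chain requires at least 3 distinct weeks.
Could 3 weeks be enough, i.e. nothing placed later than week 3? No: Design's window within 3 weeks is {week 1}; Launch's window within 3 weeks is {week 2, week 3}; Docs must come before Launch (at week 3 or earlier) → {week 1, week 2}; Docs must come after Triage (at week 1 or later) → {week 2}; Build must come before Docs (at week 2 or earlier) → {week 1}; Design can't share with Build (week 1) → nothing is left.
So 3 weeks is not enough.
4 works (last occupied week: week 4): for example Docs -> week 3, Build -> week 2, Deploy -> week 2, Launch -> week 4, Design -> week 1, Triage -> week 1, Research -> week 3.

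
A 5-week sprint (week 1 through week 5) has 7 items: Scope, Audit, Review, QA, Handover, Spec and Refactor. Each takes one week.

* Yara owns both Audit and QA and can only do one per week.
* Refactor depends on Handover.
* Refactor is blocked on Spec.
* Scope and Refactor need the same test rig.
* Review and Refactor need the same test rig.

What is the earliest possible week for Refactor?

Precedence pushes Refactor to at least week 2.
Refactor at week 2 is achievable: Spec in week 1, Handover in week 1, Scope in week 1, Refactor in week 2, Review in week 1, Audit in week 1, QA in week 2.

week 2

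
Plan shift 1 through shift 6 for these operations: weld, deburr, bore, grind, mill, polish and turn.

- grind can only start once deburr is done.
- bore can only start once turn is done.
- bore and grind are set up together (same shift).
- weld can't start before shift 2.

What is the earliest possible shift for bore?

Precedence pushes bore to at least shift 2.
bore at shift 2 is achievable: grind -> shift 2, deburr -> shift 1, turn -> shift 1, weld -> shift 2, polish -> shift 1, mill -> shift 1, bore -> shift 2.

shift 2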